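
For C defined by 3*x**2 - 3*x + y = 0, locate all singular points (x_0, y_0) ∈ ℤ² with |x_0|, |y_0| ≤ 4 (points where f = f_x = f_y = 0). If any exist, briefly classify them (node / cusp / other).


No singular points in the scanned grid; C is smooth there.

Compute partial derivatives:
  f_x = 6*x - 3.
  f_y = 1.
f_y = 1 is a nonzero constant, so f_y never vanishes: no point (x, y) can satisfy f = f_x = f_y = 0. In particular no (x, y) ∈ {−4, ..., 4}² is singular; the curve is smooth.


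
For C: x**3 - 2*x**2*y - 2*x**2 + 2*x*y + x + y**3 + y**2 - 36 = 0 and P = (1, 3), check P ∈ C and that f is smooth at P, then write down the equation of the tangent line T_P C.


Tangent line at P: -6*x + 33*y - 93 = 0.

Step 1: f(1, 3) = 0, so P lies on C.
Step 2: partial derivatives
  f_x(x, y) = 3*x**2 - 4*x*y - 4*x + 2*y + 1, f_y(x, y) = -2*x**2 + 2*x + 3*y**2 + 2*y.
  f_x(P) = -6, f_y(P) = 33 (gradient nonzero, so P is smooth).
Step 3: tangent line at P: -6·(x − 1) + 33·(y − 3) = 0.
Expanding: -6*x + 33*y - 93 = 0.


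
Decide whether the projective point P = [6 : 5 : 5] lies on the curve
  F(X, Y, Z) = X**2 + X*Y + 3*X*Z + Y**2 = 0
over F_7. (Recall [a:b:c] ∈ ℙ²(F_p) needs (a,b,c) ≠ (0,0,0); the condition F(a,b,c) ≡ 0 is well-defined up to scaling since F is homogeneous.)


F(6,5,5) ≡ 6 (mod 7); P is NOT on the curve.

Evaluate F(6, 5, 5) term-by-term (mod 7).
  X**2 ↦ 1·36·1·1 = 36
  X*Y ↦ 1·6·5·1 = 30
  3*X*Z ↦ 3·6·1·5 = 90
  Y**2 ↦ 1·1·25·1 = 25
Sum: F(6, 5, 5) = (36) + (30) + (90) + (25) = 181.
Reducing mod 7: 181 ≡ 6 (mod 7).
Since F(a, b, c) ≡ 6 ≠ 0 (mod 7), P does NOT lie on the curve.


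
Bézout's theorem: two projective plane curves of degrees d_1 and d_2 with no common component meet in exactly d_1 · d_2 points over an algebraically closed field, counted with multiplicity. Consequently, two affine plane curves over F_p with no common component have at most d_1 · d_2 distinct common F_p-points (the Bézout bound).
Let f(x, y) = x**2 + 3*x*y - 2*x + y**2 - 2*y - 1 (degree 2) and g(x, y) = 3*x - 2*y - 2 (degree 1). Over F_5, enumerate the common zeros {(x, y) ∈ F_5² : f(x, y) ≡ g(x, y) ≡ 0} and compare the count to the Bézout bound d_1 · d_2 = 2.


Common zeros: {(1, 3), (3, 1)}; count = 2; Bézout bound = 2.

deg(f) = 2, deg(g) = 1, so Bézout bound = 2.
Scan x ∈ F_5. For each x, list the y ∈ F_5 with f(x, y) ≡ 0 and those with g(x, y) ≡ 0 (mod 5); the common zeros in that column are the intersection.
  x = 0: f ≡ 0 at y ∈ ∅; g ≡ 0 at y ∈ {4}; common: ∅.
  x = 1: f ≡ 0 at y ∈ {1, 3}; g ≡ 0 at y ∈ {3}; common: {3}.
  x = 2: f ≡ 0 at y ∈ {3}; g ≡ 0 at y ∈ {2}; common: ∅.
  x = 3: f ≡ 0 at y ∈ {1, 2}; g ≡ 0 at y ∈ {1}; common: {1}.
  x = 4: f ≡ 0 at y ∈ ∅; g ≡ 0 at y ∈ {0}; common: ∅.
Collecting: common zeros = {(1, 3), (3, 1)}, so the count is 2.
Comparison with the Bézout bound: 2 ≤ 2 = deg(f)·deg(g), as expected for curves with no common component (the bound is attained).


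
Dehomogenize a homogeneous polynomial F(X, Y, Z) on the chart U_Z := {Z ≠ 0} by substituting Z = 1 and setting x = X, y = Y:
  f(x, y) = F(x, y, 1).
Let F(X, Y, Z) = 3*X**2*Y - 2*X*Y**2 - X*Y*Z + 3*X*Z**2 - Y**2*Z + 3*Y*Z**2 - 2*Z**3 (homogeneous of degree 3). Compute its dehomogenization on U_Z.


f(x, y) = 3*x**2*y - 2*x*y**2 - x*y + 3*x - y**2 + 3*y - 2

On U_Z we set Z = 1. Each monomial c·X^i·Y^j·Z^k in F becomes c·x^i·y^j·1^k = c·x^i·y^j.
Substituting Z = 1: F(X, Y, 1) = 3*x**2*y - 2*x*y**2 - x*y + 3*x - y**2 + 3*y - 2.
Note: deg(f) ≤ deg(F) = 3; strict inequality happens when F is divisible by Z (lost terms).


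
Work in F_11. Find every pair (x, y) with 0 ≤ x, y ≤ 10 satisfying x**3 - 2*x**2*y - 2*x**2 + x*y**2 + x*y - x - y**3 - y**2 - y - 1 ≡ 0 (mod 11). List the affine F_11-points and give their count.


Affine F_11-points: {(0, 10), (1, 6), (1, 10), (3, 7), (4, 1), (6, 5), (7, 4), (7, 5), (7, 8), (10, 5), (10, 10)}; count = 11.

For each of the 121 pairs (x, y) ∈ F_11², evaluate f(x, y) mod 11. Record the zeros.
  x = 0: [0↦10, 1↦7, 2↦7, 3↦4, 4↦3, 5↦9, 6↦5, 7↦7, 8↦9, 9↦5, 10↦0]  zeros at y ∈ {10}
  x = 1: [0↦8, 1↦5, 2↦7, 3↦8, 4↦2, 5↦5, 6↦0, 7↦3, 8↦8, 9↦9, 10↦0]  zeros at y ∈ {6, 10}
  x = 2: [0↦8, 1↦1, 2↦1, 3↦2, 4↦9, 5↦5, 6↦6, 7↦6, 8↦10, 9↦1, 10↦6]  zeros at y ∈ ∅
  x = 3: [0↦5, 1↦1, 2↦6, 3↦3, 4↦8, 5↦4, 6↦7, 7↦0, 8↦10, 9↦9, 10↦2]  zeros at y ∈ {7}
  x = 4: [0↦5, 1↦0, 2↦6, 3↦6, 4↦5, 5↦8, 6↦9, 7↦2, 8↦3, 9↦6, 10↦5]  zeros at y ∈ {1}
  x = 5: [0↦3, 1↦4, 2↦7, 3↦6, 4↦6, 5↦1, 6↦7, 7↦7, 8↦6, 9↦9, 10↦10]  zeros at y ∈ ∅
  x = 6: [0↦5, 1↦8, 2↦4, 3↦9, 4↦6, 5↦0, 6↦7, 7↦10, 8↦3, 9↦2, 10↦1]  zeros at y ∈ {5}
  x = 7: [0↦6, 1↦7, 2↦3, 3↦10, 4↦0, 5↦0, 6↦4, 7↦6, 8↦0, 9↦2, 10↦6]  zeros at y ∈ {4, 5, 8}
  x = 8: [0↦1, 1↦7, 2↦10, 3↦4, 4↦5, 5↦7, 6↦4, 7↦1, 8↦3, 9↦4, 10↦9]  zeros at y ∈ ∅
  x = 9: [0↦7, 1↦3, 2↦9, 3↦8, 4↦5, 5↦5, 6↦2, 7↦1, 8↦7, 9↦3, 10↦5]  zeros at y ∈ ∅
  x = 10: [0↦8, 1↦1, 2↦6, 3↦6, 4↦6, 5↦0, 6↦4, 7↦1, 8↦7, 9↦5, 10↦0]  zeros at y ∈ {5, 10}
Collecting zeros: affine points = {(0, 10), (1, 6), (1, 10), (3, 7), (4, 1), (6, 5), (7, 4), (7, 5), (7, 8), (10, 5), (10, 10)}.
Total count |C(F_11)_aff| = 11.


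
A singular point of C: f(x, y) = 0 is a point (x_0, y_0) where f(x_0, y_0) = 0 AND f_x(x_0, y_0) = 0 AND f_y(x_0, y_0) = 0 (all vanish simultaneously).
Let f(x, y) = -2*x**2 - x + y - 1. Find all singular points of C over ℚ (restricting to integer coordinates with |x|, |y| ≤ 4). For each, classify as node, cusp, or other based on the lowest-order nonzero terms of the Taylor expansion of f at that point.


No singular points in the scanned grid; C is smooth there.

Compute partial derivatives:
  f_x = -4*x - 1.
  f_y = 1.
f_y = 1 is a nonzero constant, so f_y never vanishes: no point (x, y) can satisfy f = f_x = f_y = 0. In particular no (x, y) ∈ {−4, ..., 4}² is singular; the curve is smooth.


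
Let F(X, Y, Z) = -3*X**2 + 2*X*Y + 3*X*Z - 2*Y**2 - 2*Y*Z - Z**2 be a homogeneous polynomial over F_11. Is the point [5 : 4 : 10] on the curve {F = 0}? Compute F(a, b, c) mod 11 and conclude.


F(5,4,10) ≡ 2 (mod 11); P is NOT on the curve.

Evaluate F(5, 4, 10) term-by-term (mod 11).
  -3*X**2 ↦ -3·25·1·1 = -75
  2*X*Y ↦ 2·5·4·1 = 40
  3*X*Z ↦ 3·5·1·10 = 150
  -2*Y**2 ↦ -2·1·16·1 = -32
  -2*Y*Z ↦ -2·1·4·10 = -80
  -Z**2 ↦ -1·1·1·100 = -100
Sum: F(5, 4, 10) = (-75) + (40) + (150) + (-32) + (-80) + (-100) = -97.
Reducing mod 11: -97 ≡ 2 (mod 11).
Since F(a, b, c) ≡ 2 ≠ 0 (mod 11), P does NOT lie on the curve.


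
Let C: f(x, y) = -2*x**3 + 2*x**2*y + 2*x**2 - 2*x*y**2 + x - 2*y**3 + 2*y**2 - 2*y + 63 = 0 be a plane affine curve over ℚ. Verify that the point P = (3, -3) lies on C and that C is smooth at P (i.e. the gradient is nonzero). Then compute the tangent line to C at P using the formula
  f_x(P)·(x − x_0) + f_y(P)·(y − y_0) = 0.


Tangent line at P: -95*x - 14*y + 243 = 0.

Step 1: f(3, -3) = 0, so P lies on C.
Step 2: partial derivatives
  f_x(x, y) = -6*x**2 + 4*x*y + 4*x - 2*y**2 + 1, f_y(x, y) = 2*x**2 - 4*x*y - 6*y**2 + 4*y - 2.
  f_x(P) = -95, f_y(P) = -14 (gradient nonzero, so P is smooth).
Step 3: tangent line at P: -95·(x − 3) + -14·(y − -3) = 0.
Expanding: -95*x - 14*y + 243 = 0.


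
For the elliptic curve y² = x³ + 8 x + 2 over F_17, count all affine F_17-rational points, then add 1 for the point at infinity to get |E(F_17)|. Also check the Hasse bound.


Affine points = {(0, 6), (0, 11), (2, 3), (2, 14), (3, 6), (3, 11), (4, 8), (4, 9), (8, 0), (9, 2), (9, 15), (13, 5), (13, 12), (14, 6), (14, 11)}; affine count = 15; |E(F_17)| = 16.

Discriminant check: Δ ∝ 4a³ + 27b² = 4·8³ + 27·2² = 4·512 + 27·4 ≡ 14 (mod 17). Nonzero ⇒ E is nonsingular.
For each x ∈ F_17, compute rhs = x³ + 8·x + 2 mod 17, then count y ∈ F_17 with y² ≡ rhs.
  x = 0: rhs = 2, matching y values: 6, 11 (2 points).
  x = 1: rhs = 11, matching y values: none (0 points).
  x = 2: rhs = 9, matching y values: 3, 14 (2 points).
  x = 3: rhs = 2, matching y values: 6, 11 (2 points).
  x = 4: rhs = 13, matching y values: 8, 9 (2 points).
  x = 5: rhs = 14, matching y values: none (0 points).
  x = 6: rhs = 11, matching y values: none (0 points).
  x = 7: rhs = 10, matching y values: none (0 points).
  x = 8: rhs = 0, matching y values: 0 (1 points).
  x = 9: rhs = 4, matching y values: 2, 15 (2 points).
  x = 10: rhs = 11, matching y values: none (0 points).
  x = 11: rhs = 10, matching y values: none (0 points).
  x = 12: rhs = 7, matching y values: none (0 points).
  x = 13: rhs = 8, matching y values: 5, 12 (2 points).
  x = 14: rhs = 2, matching y values: 6, 11 (2 points).
  x = 15: rhs = 12, matching y values: none (0 points).
  x = 16: rhs = 10, matching y values: none (0 points).
Total affine count: 15.
Full point count |E(F_17)| = 15 + 1 = 16.
Hasse bound: |16 − (17+1)| = |-2| = 2 ≤ 2√17 ≈ 8.2462 ✓.


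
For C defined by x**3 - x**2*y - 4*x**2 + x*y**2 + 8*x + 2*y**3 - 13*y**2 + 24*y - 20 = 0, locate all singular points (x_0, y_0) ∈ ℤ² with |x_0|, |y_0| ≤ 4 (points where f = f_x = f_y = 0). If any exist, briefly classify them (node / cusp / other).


Singular points: {(2, 2)}; classification: cusp.

Compute partial derivatives:
  f_x = 3*x**2 - 2*x*y - 8*x + y**2 + 8.
  f_y = -x**2 + 2*x*y + 6*y**2 - 26*y + 24.
Scan x_0 ∈ {−4, ..., 4}. For each x_0, f_y(x_0, y) is a polynomial in y; find its integer roots y ∈ {−4, ..., 4}, then test f_x and f at those candidates.
  x = -4: f_y(-4, y) = 6*y**2 - 34*y + 8; no integer root y with |y| ≤ 4.
  x = -3: f_y(-3, y) = 6*y**2 - 32*y + 15; no integer root y with |y| ≤ 4.
  x = -2: f_y(-2, y) = 6*y**2 - 30*y + 20; no integer root y with |y| ≤ 4.
  x = -1: f_y(-1, y) = 6*y**2 - 28*y + 23; no integer root y with |y| ≤ 4.
  x = 0: f_y(0, y) = 6*y**2 - 26*y + 24; vanishes at y ∈ {3}. (0, 3): f_x = 17 ≠ 0.
  x = 1: f_y(1, y) = 6*y**2 - 24*y + 23; no integer root y with |y| ≤ 4.
  x = 2: f_y(2, y) = 6*y**2 - 22*y + 20; vanishes at y ∈ {2}. (2, 2): f_x = 0, f = 0 — SINGULAR.
  x = 3: f_y(3, y) = 6*y**2 - 20*y + 15; no integer root y with |y| ≤ 4.
  x = 4: f_y(4, y) = 6*y**2 - 18*y + 8; no integer root y with |y| ≤ 4.
Only singular point on the grid: (2, 2).
Classify: substitute x = 2 + u, y = 2 + v and expand: f = u**3 - u**2*v + u*v**2 + 2*v**3 + v**2.
No constant or linear terms (consistent with a singular point). Quadratic part: v**2. Cubic part: u**3 - u**2*v + u*v**2 + 2*v**3.
The quadratic part v**2 is a perfect square, so there is a single (double) tangent line v = 0, i.e. y = 2. Restricting the cubic part to that line (v = 0) leaves u**3 ≠ 0, so f is not divisible by v and the branch is v² ≈ -u**3 to lowest order — this is a cusp.
Classification: cusp.


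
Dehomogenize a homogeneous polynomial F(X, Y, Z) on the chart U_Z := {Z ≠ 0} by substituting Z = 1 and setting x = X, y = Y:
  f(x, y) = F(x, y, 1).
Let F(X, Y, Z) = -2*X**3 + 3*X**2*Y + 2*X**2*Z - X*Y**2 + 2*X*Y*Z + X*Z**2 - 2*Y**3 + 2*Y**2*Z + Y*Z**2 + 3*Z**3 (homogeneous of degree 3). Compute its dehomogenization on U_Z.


f(x, y) = -2*x**3 + 3*x**2*y + 2*x**2 - x*y**2 + 2*x*y + x - 2*y**3 + 2*y**2 + y + 3

On U_Z we set Z = 1. Each monomial c·X^i·Y^j·Z^k in F becomes c·x^i·y^j·1^k = c·x^i·y^j.
Substituting Z = 1: F(X, Y, 1) = -2*x**3 + 3*x**2*y + 2*x**2 - x*y**2 + 2*x*y + x - 2*y**3 + 2*y**2 + y + 3.
Note: deg(f) ≤ deg(F) = 3; strict inequality happens when F is divisible by Z (lost terms).


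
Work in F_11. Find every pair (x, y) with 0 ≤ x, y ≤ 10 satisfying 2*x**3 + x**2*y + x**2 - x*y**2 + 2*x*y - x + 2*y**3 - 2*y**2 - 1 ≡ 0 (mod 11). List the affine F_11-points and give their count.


Affine F_11-points: {(1, 2), (1, 7), (1, 9), (2, 2), (3, 7), (7, 5), (9, 0)}; count = 7.

For each of the 121 pairs (x, y) ∈ F_11², evaluate f(x, y) mod 11. Record the zeros.
  x = 0: [0↦10, 1↦10, 2↦7, 3↦2, 4↦7, 5↦1, 6↦7, 7↦4, 8↦4, 9↦8, 10↦6]  zeros at y ∈ ∅
  x = 1: [0↦1, 1↦3, 2↦0, 3↦4, 4↦5, 5↦4, 6↦2, 7↦0, 8↦10, 9↦0, 10↦4]  zeros at y ∈ {2, 7, 9}
  x = 2: [0↦6, 1↦1, 2↦0, 3↦4, 4↦3, 5↦9, 6↦1, 7↦2, 8↦2, 9↦2, 10↦3]  zeros at y ∈ {2}
  x = 3: [0↦4, 1↦5, 2↦8, 3↦3, 4↦2, 5↦6, 6↦5, 7↦0, 8↦3, 9↦4, 10↦4]  zeros at y ∈ {7}
  x = 4: [0↦7, 1↦5, 2↦3, 3↦2, 4↦3, 5↦7, 6↦4, 7↦6, 8↦3, 9↦7, 10↦8]  zeros at y ∈ ∅
  x = 5: [0↦5, 1↦2, 2↦8, 3↦2, 4↦7, 5↦2, 6↦10, 7↦10, 8↦3, 9↦1, 10↦5]  zeros at y ∈ ∅
  x = 6: [0↦10, 1↦8, 2↦2, 3↦4, 4↦4, 5↦3, 6↦2, 7↦2, 8↦4, 9↦9, 10↦7]  zeros at y ∈ ∅
  x = 7: [0↦1, 1↦2, 2↦8, 3↦9, 4↦6, 5↦0, 6↦3, 7↦5, 8↦7, 9↦10, 10↦4]  zeros at y ∈ {5}
  x = 8: [0↦1, 1↦7, 2↦5, 3↦7, 4↦3, 5↦5, 6↦3, 7↦9, 8↦2, 9↦5, 10↦8]  zeros at y ∈ ∅
  x = 9: [0↦0, 1↦2, 2↦5, 3↦10, 4↦7, 5↦8, 6↦3, 7↦4, 8↦1, 9↦6, 10↦9]  zeros at y ∈ {0}
  x = 10: [0↦10, 1↦10, 2↦9, 3↦8, 4↦8, 5↦10, 6↦4, 7↦2, 8↦5, 9↦3, 10↦8]  zeros at y ∈ ∅
Collecting zeros: affine points = {(1, 2), (1, 7), (1, 9), (2, 2), (3, 7), (7, 5), (9, 0)}.
Total count |C(F_11)_aff| = 7.


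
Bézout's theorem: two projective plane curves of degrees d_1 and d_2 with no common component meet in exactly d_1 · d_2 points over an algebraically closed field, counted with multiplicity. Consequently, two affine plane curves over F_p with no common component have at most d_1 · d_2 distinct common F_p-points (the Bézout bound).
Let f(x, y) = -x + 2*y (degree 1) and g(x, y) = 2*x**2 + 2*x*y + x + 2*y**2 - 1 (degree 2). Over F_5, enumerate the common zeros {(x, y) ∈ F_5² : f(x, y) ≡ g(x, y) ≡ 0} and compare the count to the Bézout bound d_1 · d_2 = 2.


Common zeros: {(2, 1)}; count = 1; Bézout bound = 2.

deg(f) = 1, deg(g) = 2, so Bézout bound = 2.
Scan x ∈ F_5. For each x, list the y ∈ F_5 with f(x, y) ≡ 0 and those with g(x, y) ≡ 0 (mod 5); the common zeros in that column are the intersection.
  x = 0: f ≡ 0 at y ∈ {0}; g ≡ 0 at y ∈ ∅; common: ∅.
  x = 1: f ≡ 0 at y ∈ {3}; g ≡ 0 at y ∈ ∅; common: ∅.
  x = 2: f ≡ 0 at y ∈ {1}; g ≡ 0 at y ∈ {1, 2}; common: {1}.
  x = 3: f ≡ 0 at y ∈ {4}; g ≡ 0 at y ∈ {0, 2}; common: ∅.
  x = 4: f ≡ 0 at y ∈ {2}; g ≡ 0 at y ∈ {0, 1}; common: ∅.
Collecting: common zeros = {(2, 1)}, so the count is 1.
Comparison with the Bézout bound: 1 ≤ 2 = deg(f)·deg(g), as expected for curves with no common component (the affine F_5-count falls short of the bound because intersections may lie at infinity, over extension fields, or carry multiplicity).


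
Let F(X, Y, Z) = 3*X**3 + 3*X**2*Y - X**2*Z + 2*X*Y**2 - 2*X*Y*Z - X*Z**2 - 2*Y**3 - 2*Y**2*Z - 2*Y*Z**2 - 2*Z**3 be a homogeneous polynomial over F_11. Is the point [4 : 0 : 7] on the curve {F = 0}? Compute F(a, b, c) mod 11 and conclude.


F(4,0,7) ≡ 1 (mod 11); P is NOT on the curve.

Evaluate F(4, 0, 7) term-by-term (mod 11).
  3*X**3 ↦ 3·64·1·1 = 192
  3*X**2*Y ↦ 3·16·0·1 = 0
  -X**2*Z ↦ -1·16·1·7 = -112
  2*X*Y**2 ↦ 2·4·0·1 = 0
  -2*X*Y*Z ↦ -2·4·0·7 = 0
  -X*Z**2 ↦ -1·4·1·49 = -196
  -2*Y**3 ↦ -2·1·0·1 = 0
  -2*Y**2*Z ↦ -2·1·0·7 = 0
  -2*Y*Z**2 ↦ -2·1·0·49 = 0
  -2*Z**3 ↦ -2·1·1·343 = -686
Sum: F(4, 0, 7) = (192) + (0) + (-112) + (0) + (0) + (-196) + (0) + (0) + (0) + (-686) = -802.
Reducing mod 11: -802 ≡ 1 (mod 11).
Since F(a, b, c) ≡ 1 ≠ 0 (mod 11), P does NOT lie on the curve.


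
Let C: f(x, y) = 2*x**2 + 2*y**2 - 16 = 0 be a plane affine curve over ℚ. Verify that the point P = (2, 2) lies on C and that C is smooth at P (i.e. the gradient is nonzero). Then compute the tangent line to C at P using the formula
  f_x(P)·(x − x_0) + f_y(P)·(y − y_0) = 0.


Tangent line at P: 8*x + 8*y - 32 = 0.

Step 1: f(2, 2) = 0, so P lies on C.
Step 2: partial derivatives
  f_x(x, y) = 4*x, f_y(x, y) = 4*y.
  f_x(P) = 8, f_y(P) = 8 (gradient nonzero, so P is smooth).
Step 3: tangent line at P: 8·(x − 2) + 8·(y − 2) = 0.
Expanding: 8*x + 8*y - 32 = 0.


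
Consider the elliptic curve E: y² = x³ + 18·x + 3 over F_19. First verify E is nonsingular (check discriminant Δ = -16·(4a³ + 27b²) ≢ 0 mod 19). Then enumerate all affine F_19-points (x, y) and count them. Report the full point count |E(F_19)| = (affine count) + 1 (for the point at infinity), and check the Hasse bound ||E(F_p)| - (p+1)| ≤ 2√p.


Affine points = {(2, 3), (2, 16), (4, 5), (4, 14), (5, 3), (5, 16), (6, 2), (6, 17), (7, 4), (7, 15), (9, 1), (9, 18), (10, 9), (10, 10), (12, 3), (12, 16), (14, 4), (14, 15), (15, 0), (16, 6), (16, 13), (17, 4), (17, 15)}; affine count = 23; |E(F_19)| = 24.

Discriminant check: Δ ∝ 4a³ + 27b² = 4·18³ + 27·3² = 4·5832 + 27·9 ≡ 11 (mod 19). Nonzero ⇒ E is nonsingular.
For each x ∈ F_19, compute rhs = x³ + 18·x + 3 mod 19, then count y ∈ F_19 with y² ≡ rhs.
  x = 0: rhs = 3, matching y values: none (0 points).
  x = 1: rhs = 3, matching y values: none (0 points).
  x = 2: rhs = 9, matching y values: 3, 16 (2 points).
  x = 3: rhs = 8, matching y values: none (0 points).
  x = 4: rhs = 6, matching y values: 5, 14 (2 points).
  x = 5: rhs = 9, matching y values: 3, 16 (2 points).
  x = 6: rhs = 4, matching y values: 2, 17 (2 points).
  x = 7: rhs = 16, matching y values: 4, 15 (2 points).
  x = 8: rhs = 13, matching y values: none (0 points).
  x = 9: rhs = 1, matching y values: 1, 18 (2 points).
  x = 10: rhs = 5, matching y values: 9, 10 (2 points).
  x = 11: rhs = 12, matching y values: none (0 points).
  x = 12: rhs = 9, matching y values: 3, 16 (2 points).
  x = 13: rhs = 2, matching y values: none (0 points).
  x = 14: rhs = 16, matching y values: 4, 15 (2 points).
  x = 15: rhs = 0, matching y values: 0 (1 points).
  x = 16: rhs = 17, matching y values: 6, 13 (2 points).
  x = 17: rhs = 16, matching y values: 4, 15 (2 points).
  x = 18: rhs = 3, matching y values: none (0 points).
Total affine count: 23.
Full point count |E(F_19)| = 23 + 1 = 24.
Hasse bound: |24 − (19+1)| = |4| = 4 ≤ 2√19 ≈ 8.7178 ✓.


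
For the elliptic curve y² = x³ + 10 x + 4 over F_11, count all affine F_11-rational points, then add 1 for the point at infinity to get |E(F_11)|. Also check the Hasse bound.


Affine points = {(0, 2), (0, 9), (1, 2), (1, 9), (4, 3), (4, 8), (5, 5), (5, 6), (6, 4), (6, 7), (9, 3), (9, 8), (10, 2), (10, 9)}; affine count = 14; |E(F_11)| = 15.

Discriminant check: Δ ∝ 4a³ + 27b² = 4·10³ + 27·4² = 4·1000 + 27·16 ≡ 10 (mod 11). Nonzero ⇒ E is nonsingular.
For each x ∈ F_11, compute rhs = x³ + 10·x + 4 mod 11, then count y ∈ F_11 with y² ≡ rhs.
  x = 0: rhs = 4, matching y values: 2, 9 (2 points).
  x = 1: rhs = 4, matching y values: 2, 9 (2 points).
  x = 2: rhs = 10, matching y values: none (0 points).
  x = 3: rhs = 6, matching y values: none (0 points).
  x = 4: rhs = 9, matching y values: 3, 8 (2 points).
  x = 5: rhs = 3, matching y values: 5, 6 (2 points).
  x = 6: rhs = 5, matching y values: 4, 7 (2 points).
  x = 7: rhs = 10, matching y values: none (0 points).
  x = 8: rhs = 2, matching y values: none (0 points).
  x = 9: rhs = 9, matching y values: 3, 8 (2 points).
  x = 10: rhs = 4, matching y values: 2, 9 (2 points).
Total affine count: 14.
Full point count |E(F_11)| = 14 + 1 = 15.
Hasse bound: |15 − (11+1)| = |3| = 3 ≤ 2√11 ≈ 6.6332 ✓.


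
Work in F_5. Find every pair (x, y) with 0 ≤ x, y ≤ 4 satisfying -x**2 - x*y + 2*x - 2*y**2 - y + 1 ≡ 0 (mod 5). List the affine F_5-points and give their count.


Affine F_5-points: {(0, 3), (0, 4), (1, 2), (3, 4), (4, 2), (4, 3)}; count = 6.

For each of the 25 pairs (x, y) ∈ F_5², evaluate f(x, y) mod 5. Record the zeros.
  x = 0: [0↦1, 1↦3, 2↦1, 3↦0, 4↦0]  zeros at y ∈ {3, 4}
  x = 1: [0↦2, 1↦3, 2↦0, 3↦3, 4↦2]  zeros at y ∈ {2}
  x = 2: [0↦1, 1↦1, 2↦2, 3↦4, 4↦2]  zeros at y ∈ ∅
  x = 3: [0↦3, 1↦2, 2↦2, 3↦3, 4↦0]  zeros at y ∈ {4}
  x = 4: [0↦3, 1↦1, 2↦0, 3↦0, 4↦1]  zeros at y ∈ {2, 3}
Collecting zeros: affine points = {(0, 3), (0, 4), (1, 2), (3, 4), (4, 2), (4, 3)}.
Total count |C(F_5)_aff| = 6.


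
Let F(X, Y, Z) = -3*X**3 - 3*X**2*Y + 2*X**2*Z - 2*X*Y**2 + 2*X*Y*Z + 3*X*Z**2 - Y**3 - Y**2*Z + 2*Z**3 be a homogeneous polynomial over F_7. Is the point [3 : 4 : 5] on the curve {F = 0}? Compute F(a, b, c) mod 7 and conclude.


F(3,4,5) ≡ 4 (mod 7); P is NOT on the curve.

Evaluate F(3, 4, 5) term-by-term (mod 7).
  -3*X**3 ↦ -3·27·1·1 = -81
  -3*X**2*Y ↦ -3·9·4·1 = -108
  2*X**2*Z ↦ 2·9·1·5 = 90
  -2*X*Y**2 ↦ -2·3·16·1 = -96
  2*X*Y*Z ↦ 2·3·4·5 = 120
  3*X*Z**2 ↦ 3·3·1·25 = 225
  -Y**3 ↦ -1·1·64·1 = -64
  -Y**2*Z ↦ -1·1·16·5 = -80
  2*Z**3 ↦ 2·1·1·125 = 250
Sum: F(3, 4, 5) = (-81) + (-108) + (90) + (-96) + (120) + (225) + (-64) + (-80) + (250) = 256.
Reducing mod 7: 256 ≡ 4 (mod 7).
Since F(a, b, c) ≡ 4 ≠ 0 (mod 7), P does NOT lie on the curve.


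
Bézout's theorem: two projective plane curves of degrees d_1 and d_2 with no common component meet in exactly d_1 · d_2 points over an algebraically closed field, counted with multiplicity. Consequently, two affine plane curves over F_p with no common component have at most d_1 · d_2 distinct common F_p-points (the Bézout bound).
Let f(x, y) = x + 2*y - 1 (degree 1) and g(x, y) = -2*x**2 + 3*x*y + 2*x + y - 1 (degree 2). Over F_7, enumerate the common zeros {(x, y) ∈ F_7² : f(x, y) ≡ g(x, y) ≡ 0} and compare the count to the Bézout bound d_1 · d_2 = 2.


Common zeros: {(6, 1)}; count = 1; Bézout bound = 2.

deg(f) = 1, deg(g) = 2, so Bézout bound = 2.
Scan x ∈ F_7. For each x, list the y ∈ F_7 with f(x, y) ≡ 0 and those with g(x, y) ≡ 0 (mod 7); the common zeros in that column are the intersection.
  x = 0: f ≡ 0 at y ∈ {4}; g ≡ 0 at y ∈ {1}; common: ∅.
  x = 1: f ≡ 0 at y ∈ {0}; g ≡ 0 at y ∈ {2}; common: ∅.
  x = 2: f ≡ 0 at y ∈ {3}; g ≡ 0 at y ∈ ∅; common: ∅.
  x = 3: f ≡ 0 at y ∈ {6}; g ≡ 0 at y ∈ {2}; common: ∅.
  x = 4: f ≡ 0 at y ∈ {2}; g ≡ 0 at y ∈ {3}; common: ∅.
  x = 5: f ≡ 0 at y ∈ {5}; g ≡ 0 at y ∈ {3}; common: ∅.
  x = 6: f ≡ 0 at y ∈ {1}; g ≡ 0 at y ∈ {1}; common: {1}.
Collecting: common zeros = {(6, 1)}, so the count is 1.
Comparison with the Bézout bound: 1 ≤ 2 = deg(f)·deg(g), as expected for curves with no common component (the affine F_7-count falls short of the bound because intersections may lie at infinity, over extension fields, or carry multiplicity).


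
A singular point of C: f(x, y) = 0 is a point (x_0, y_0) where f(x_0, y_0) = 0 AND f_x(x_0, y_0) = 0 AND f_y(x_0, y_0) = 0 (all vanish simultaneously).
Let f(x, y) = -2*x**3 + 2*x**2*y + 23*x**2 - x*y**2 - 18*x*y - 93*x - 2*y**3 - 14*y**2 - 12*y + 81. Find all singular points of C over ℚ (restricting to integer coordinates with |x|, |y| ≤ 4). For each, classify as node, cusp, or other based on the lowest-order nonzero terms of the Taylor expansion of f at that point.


Singular points: {(3, -3)}; classification: node.

Compute partial derivatives:
  f_x = -6*x**2 + 4*x*y + 46*x - y**2 - 18*y - 93.
  f_y = 2*x**2 - 2*x*y - 18*x - 6*y**2 - 28*y - 12.
Scan x_0 ∈ {−4, ..., 4}. For each x_0, f_y(x_0, y) is a polynomial in y; find its integer roots y ∈ {−4, ..., 4}, then test f_x and f at those candidates.
  x = -4: f_y(-4, y) = -6*y**2 - 20*y + 92; no integer root y with |y| ≤ 4.
  x = -3: f_y(-3, y) = -6*y**2 - 22*y + 60; no integer root y with |y| ≤ 4.
  x = -2: f_y(-2, y) = -6*y**2 - 24*y + 32; no integer root y with |y| ≤ 4.
  x = -1: f_y(-1, y) = -6*y**2 - 26*y + 8; no integer root y with |y| ≤ 4.
  x = 0: f_y(0, y) = -6*y**2 - 28*y - 12; no integer root y with |y| ≤ 4.
  x = 1: f_y(1, y) = -6*y**2 - 30*y - 28; no integer root y with |y| ≤ 4.
  x = 2: f_y(2, y) = -6*y**2 - 32*y - 40; vanishes at y ∈ {-2}. (2, -2): f_x = -9 ≠ 0.
  x = 3: f_y(3, y) = -6*y**2 - 34*y - 48; vanishes at y ∈ {-3}. (3, -3): f_x = 0, f = 0 — SINGULAR.
  x = 4: f_y(4, y) = -6*y**2 - 36*y - 52; no integer root y with |y| ≤ 4.
Only singular point on the grid: (3, -3).
Classify: substitute x = 3 + u, y = -3 + v and expand: f = -2*u**3 + 2*u**2*v - u**2 - u*v**2 - 2*v**3 + v**2.
No constant or linear terms (consistent with a singular point). Quadratic part: -u**2 + v**2. Cubic part: -2*u**3 + 2*u**2*v - u*v**2 - 2*v**3.
The quadratic part v**2 - u**2 = (v − u)(v + u) splits into two distinct linear factors, so there are two distinct tangent lines y − -3 = ±(x − 3) — this is a node (ordinary double point).
Classification: node.


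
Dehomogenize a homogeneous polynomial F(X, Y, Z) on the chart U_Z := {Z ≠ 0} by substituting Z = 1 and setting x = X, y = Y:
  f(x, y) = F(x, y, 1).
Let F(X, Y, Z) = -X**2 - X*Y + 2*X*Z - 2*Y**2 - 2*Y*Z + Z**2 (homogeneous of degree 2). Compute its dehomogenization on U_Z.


f(x, y) = -x**2 - x*y + 2*x - 2*y**2 - 2*y + 1

On U_Z we set Z = 1. Each monomial c·X^i·Y^j·Z^k in F becomes c·x^i·y^j·1^k = c·x^i·y^j.
Substituting Z = 1: F(X, Y, 1) = -x**2 - x*y + 2*x - 2*y**2 - 2*y + 1.
Note: deg(f) ≤ deg(F) = 2; strict inequality happens when F is divisible by Z (lost terms).


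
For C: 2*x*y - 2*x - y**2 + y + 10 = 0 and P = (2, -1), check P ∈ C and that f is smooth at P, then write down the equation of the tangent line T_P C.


Tangent line at P: -4*x + 7*y + 15 = 0.

Step 1: f(2, -1) = 0, so P lies on C.
Step 2: partial derivatives
  f_x(x, y) = 2*y - 2, f_y(x, y) = 2*x - 2*y + 1.
  f_x(P) = -4, f_y(P) = 7 (gradient nonzero, so P is smooth).
Step 3: tangent line at P: -4·(x − 2) + 7·(y − -1) = 0.
Expanding: -4*x + 7*y + 15 = 0.


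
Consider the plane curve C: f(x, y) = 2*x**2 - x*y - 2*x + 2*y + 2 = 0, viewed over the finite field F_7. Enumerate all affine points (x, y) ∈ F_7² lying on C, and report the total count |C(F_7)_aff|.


Affine F_7-points: {(0, 6), (1, 5), (3, 0), (4, 6), (5, 0), (6, 5)}; count = 6.

For each of the 49 pairs (x, y) ∈ F_7², evaluate f(x, y) mod 7. Record the zeros.
  x = 0: [0↦2, 1↦4, 2↦6, 3↦1, 4↦3, 5↦5, 6↦0]  zeros at y ∈ {6}
  x = 1: [0↦2, 1↦3, 2↦4, 3↦5, 4↦6, 5↦0, 6↦1]  zeros at y ∈ {5}
  x = 2: [0↦6, 1↦6, 2↦6, 3↦6, 4↦6, 5↦6, 6↦6]  zeros at y ∈ ∅
  x = 3: [0↦0, 1↦6, 2↦5, 3↦4, 4↦3, 5↦2, 6↦1]  zeros at y ∈ {0}
  x = 4: [0↦5, 1↦3, 2↦1, 3↦6, 4↦4, 5↦2, 6↦0]  zeros at y ∈ {6}
  x = 5: [0↦0, 1↦4, 2↦1, 3↦5, 4↦2, 5↦6, 6↦3]  zeros at y ∈ {0}
  x = 6: [0↦6, 1↦2, 2↦5, 3↦1, 4↦4, 5↦0, 6↦3]  zeros at y ∈ {5}
Collecting zeros: affine points = {(0, 6), (1, 5), (3, 0), (4, 6), (5, 0), (6, 5)}.
Total count |C(F_7)_aff| = 6.


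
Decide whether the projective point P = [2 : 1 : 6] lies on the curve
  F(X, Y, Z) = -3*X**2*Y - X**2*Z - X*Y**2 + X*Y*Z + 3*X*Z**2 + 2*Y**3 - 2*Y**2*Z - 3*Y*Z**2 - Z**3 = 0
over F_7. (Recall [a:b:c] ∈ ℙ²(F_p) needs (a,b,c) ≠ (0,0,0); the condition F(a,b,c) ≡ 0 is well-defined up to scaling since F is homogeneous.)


F(2,1,6) ≡ 3 (mod 7); P is NOT on the curve.

Evaluate F(2, 1, 6) term-by-term (mod 7).
  -3*X**2*Y ↦ -3·4·1·1 = -12
  -X**2*Z ↦ -1·4·1·6 = -24
  -X*Y**2 ↦ -1·2·1·1 = -2
  X*Y*Z ↦ 1·2·1·6 = 12
  3*X*Z**2 ↦ 3·2·1·36 = 216
  2*Y**3 ↦ 2·1·1·1 = 2
  -2*Y**2*Z ↦ -2·1·1·6 = -12
  -3*Y*Z**2 ↦ -3·1·1·36 = -108
  -Z**3 ↦ -1·1·1·216 = -216
Sum: F(2, 1, 6) = (-12) + (-24) + (-2) + (12) + (216) + (2) + (-12) + (-108) + (-216) = -144.
Reducing mod 7: -144 ≡ 3 (mod 7).
Since F(a, b, c) ≡ 3 ≠ 0 (mod 7), P does NOT lie on the curve.


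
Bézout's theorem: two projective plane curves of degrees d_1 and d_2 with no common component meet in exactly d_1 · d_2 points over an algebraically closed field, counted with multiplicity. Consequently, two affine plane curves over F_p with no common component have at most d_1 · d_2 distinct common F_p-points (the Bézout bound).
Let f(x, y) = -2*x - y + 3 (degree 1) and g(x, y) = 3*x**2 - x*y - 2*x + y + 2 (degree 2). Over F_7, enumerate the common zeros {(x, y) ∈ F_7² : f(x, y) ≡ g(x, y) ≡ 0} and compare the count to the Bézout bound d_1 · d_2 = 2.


Common zeros: ∅; count = 0; Bézout bound = 2.

deg(f) = 1, deg(g) = 2, so Bézout bound = 2.
Scan x ∈ F_7. For each x, list the y ∈ F_7 with f(x, y) ≡ 0 and those with g(x, y) ≡ 0 (mod 7); the common zeros in that column are the intersection.
  x = 0: f ≡ 0 at y ∈ {3}; g ≡ 0 at y ∈ {5}; common: ∅.
  x = 1: f ≡ 0 at y ∈ {1}; g ≡ 0 at y ∈ ∅; common: ∅.
  x = 2: f ≡ 0 at y ∈ {6}; g ≡ 0 at y ∈ {3}; common: ∅.
  x = 3: f ≡ 0 at y ∈ {4}; g ≡ 0 at y ∈ {1}; common: ∅.
  x = 4: f ≡ 0 at y ∈ {2}; g ≡ 0 at y ∈ {0}; common: ∅.
  x = 5: f ≡ 0 at y ∈ {0}; g ≡ 0 at y ∈ {1}; common: ∅.
  x = 6: f ≡ 0 at y ∈ {5}; g ≡ 0 at y ∈ {0}; common: ∅.
Collecting: common zeros = ∅, so the count is 0.
Comparison with the Bézout bound: 0 ≤ 2 = deg(f)·deg(g), as expected for curves with no common component (the affine F_7-count falls short of the bound because intersections may lie at infinity, over extension fields, or carry multiplicity).


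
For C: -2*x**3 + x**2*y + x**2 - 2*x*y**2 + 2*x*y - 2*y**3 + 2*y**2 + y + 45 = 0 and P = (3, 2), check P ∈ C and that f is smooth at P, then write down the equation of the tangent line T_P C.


Tangent line at P: -40*x - 24*y + 168 = 0.

Step 1: f(3, 2) = 0, so P lies on C.
Step 2: partial derivatives
  f_x(x, y) = -6*x**2 + 2*x*y + 2*x - 2*y**2 + 2*y, f_y(x, y) = x**2 - 4*x*y + 2*x - 6*y**2 + 4*y + 1.
  f_x(P) = -40, f_y(P) = -24 (gradient nonzero, so P is smooth).
Step 3: tangent line at P: -40·(x − 3) + -24·(y − 2) = 0.
Expanding: -40*x - 24*y + 168 = 0.


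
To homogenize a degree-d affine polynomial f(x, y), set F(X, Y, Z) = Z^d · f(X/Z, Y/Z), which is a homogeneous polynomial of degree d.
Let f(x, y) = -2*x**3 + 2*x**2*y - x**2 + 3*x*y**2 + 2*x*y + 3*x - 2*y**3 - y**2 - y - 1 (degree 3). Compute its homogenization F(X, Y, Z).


F(X, Y, Z) = -2*X**3 + 2*X**2*Y - X**2*Z + 3*X*Y**2 + 2*X*Y*Z + 3*X*Z**2 - 2*Y**3 - Y**2*Z - Y*Z**2 - Z**3

deg(f) = 3.
Substitute x = X/Z, y = Y/Z into f, then multiply by Z^3.
  monomial -2·x^3·y^0 ↦ -2·X^3·Y^0·Z^0.
  monomial 2·x^2·y^1 ↦ 2·X^2·Y^1·Z^0.
  monomial -1·x^2·y^0 ↦ -1·X^2·Y^0·Z^1.
  monomial 3·x^1·y^2 ↦ 3·X^1·Y^2·Z^0.
  monomial 2·x^1·y^1 ↦ 2·X^1·Y^1·Z^1.
  monomial 3·x^1·y^0 ↦ 3·X^1·Y^0·Z^2.
  monomial -2·x^0·y^3 ↦ -2·X^0·Y^3·Z^0.
  monomial -1·x^0·y^2 ↦ -1·X^0·Y^2·Z^1.
  monomial -1·x^0·y^1 ↦ -1·X^0·Y^1·Z^2.
  monomial -1·x^0·y^0 ↦ -1·X^0·Y^0·Z^3.
Collecting: F(X, Y, Z) = -2*X**3 + 2*X**2*Y - X**2*Z + 3*X*Y**2 + 2*X*Y*Z + 3*X*Z**2 - 2*Y**3 - Y**2*Z - Y*Z**2 - Z**3.


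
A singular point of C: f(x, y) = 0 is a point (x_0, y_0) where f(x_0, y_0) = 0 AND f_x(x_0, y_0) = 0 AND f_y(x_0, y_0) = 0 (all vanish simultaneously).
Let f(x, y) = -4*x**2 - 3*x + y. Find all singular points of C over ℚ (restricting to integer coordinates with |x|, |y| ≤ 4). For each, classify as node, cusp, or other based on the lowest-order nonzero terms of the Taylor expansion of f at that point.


No singular points in the scanned grid; C is smooth there.

Compute partial derivatives:
  f_x = -8*x - 3.
  f_y = 1.
f_y = 1 is a nonzero constant, so f_y never vanishes: no point (x, y) can satisfy f = f_x = f_y = 0. In particular no (x, y) ∈ {−4, ..., 4}² is singular; the curve is smooth.


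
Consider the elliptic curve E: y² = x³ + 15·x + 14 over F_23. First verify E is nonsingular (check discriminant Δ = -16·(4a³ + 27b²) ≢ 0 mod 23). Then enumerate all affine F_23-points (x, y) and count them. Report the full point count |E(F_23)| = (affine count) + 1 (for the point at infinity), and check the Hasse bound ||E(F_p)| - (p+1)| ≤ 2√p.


Affine points = {(2, 11), (2, 12), (4, 0), (7, 5), (7, 18), (8, 5), (8, 18), (9, 2), (9, 21), (12, 6), (12, 17), (14, 1), (14, 22), (15, 7), (15, 16), (16, 7), (16, 16)}; affine count = 17; |E(F_23)| = 18.

Discriminant check: Δ ∝ 4a³ + 27b² = 4·15³ + 27·14² = 4·3375 + 27·196 ≡ 1 (mod 23). Nonzero ⇒ E is nonsingular.
For each x ∈ F_23, compute rhs = x³ + 15·x + 14 mod 23, then count y ∈ F_23 with y² ≡ rhs.
  x = 0: rhs = 14, matching y values: none (0 points).
  x = 1: rhs = 7, matching y values: none (0 points).
  x = 2: rhs = 6, matching y values: 11, 12 (2 points).
  x = 3: rhs = 17, matching y values: none (0 points).
  x = 4: rhs = 0, matching y values: 0 (1 points).
  x = 5: rhs = 7, matching y values: none (0 points).
  x = 6: rhs = 21, matching y values: none (0 points).
  x = 7: rhs = 2, matching y values: 5, 18 (2 points).
  x = 8: rhs = 2, matching y values: 5, 18 (2 points).
  x = 9: rhs = 4, matching y values: 2, 21 (2 points).
  x = 10: rhs = 14, matching y values: none (0 points).
  x = 11: rhs = 15, matching y values: none (0 points).
  x = 12: rhs = 13, matching y values: 6, 17 (2 points).
  x = 13: rhs = 14, matching y values: none (0 points).
  x = 14: rhs = 1, matching y values: 1, 22 (2 points).
  x = 15: rhs = 3, matching y values: 7, 16 (2 points).
  x = 16: rhs = 3, matching y values: 7, 16 (2 points).
  x = 17: rhs = 7, matching y values: none (0 points).
  x = 18: rhs = 21, matching y values: none (0 points).
  x = 19: rhs = 5, matching y values: none (0 points).
  x = 20: rhs = 11, matching y values: none (0 points).
  x = 21: rhs = 22, matching y values: none (0 points).
  x = 22: rhs = 21, matching y values: none (0 points).
Total affine count: 17.
Full point count |E(F_23)| = 17 + 1 = 18.
Hasse bound: |18 − (23+1)| = |-6| = 6 ≤ 2√23 ≈ 9.5917 ✓.


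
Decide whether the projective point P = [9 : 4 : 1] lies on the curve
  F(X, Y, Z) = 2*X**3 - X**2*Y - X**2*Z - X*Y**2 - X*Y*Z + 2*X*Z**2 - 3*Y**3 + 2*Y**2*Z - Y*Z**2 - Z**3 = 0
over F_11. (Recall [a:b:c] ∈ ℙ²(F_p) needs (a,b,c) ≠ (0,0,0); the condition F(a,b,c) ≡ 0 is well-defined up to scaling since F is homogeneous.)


F(9,4,1) ≡ 0 (mod 11); P is on the curve.

Evaluate F(9, 4, 1) term-by-term (mod 11).
  2*X**3 ↦ 2·729·1·1 = 1458
  -X**2*Y ↦ -1·81·4·1 = -324
  -X**2*Z ↦ -1·81·1·1 = -81
  -X*Y**2 ↦ -1·9·16·1 = -144
  -X*Y*Z ↦ -1·9·4·1 = -36
  2*X*Z**2 ↦ 2·9·1·1 = 18
  -3*Y**3 ↦ -3·1·64·1 = -192
  2*Y**2*Z ↦ 2·1·16·1 = 32
  -Y*Z**2 ↦ -1·1·4·1 = -4
  -Z**3 ↦ -1·1·1·1 = -1
Sum: F(9, 4, 1) = (1458) + (-324) + (-81) + (-144) + (-36) + (18) + (-192) + (32) + (-4) + (-1) = 726.
Reducing mod 11: 726 ≡ 0 (mod 11).
Since F(a, b, c) ≡ 0 (mod 11), P lies on the curve.


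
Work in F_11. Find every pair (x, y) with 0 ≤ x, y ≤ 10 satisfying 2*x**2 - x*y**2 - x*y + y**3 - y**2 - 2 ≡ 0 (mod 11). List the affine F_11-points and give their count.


Affine F_11-points: {(1, 0), (2, 3), (4, 1), (4, 3), (5, 2), (8, 1), (9, 2), (10, 0)}; count = 8.

For each of the 121 pairs (x, y) ∈ F_11², evaluate f(x, y) mod 11. Record the zeros.
  x = 0: [0↦9, 1↦9, 2↦2, 3↦5, 4↦2, 5↦10, 6↦2, 7↦6, 8↦6, 9↦8, 10↦7]  zeros at y ∈ ∅
  x = 1: [0↦0, 1↦9, 2↦9, 3↦6, 4↦6, 5↦4, 6↦6, 7↦7, 8↦2, 9↦8, 10↦9]  zeros at y ∈ {0}
  x = 2: [0↦6, 1↦2, 2↦9, 3↦0, 4↦3, 5↦2, 6↦3, 7↦1, 8↦2, 9↦1, 10↦4]  zeros at y ∈ {3}
  x = 3: [0↦5, 1↦10, 2↦2, 3↦9, 4↦4, 5↦4, 6↦4, 7↦10, 8↦6, 9↦9, 10↦3]  zeros at y ∈ ∅
  x = 4: [0↦8, 1↦0, 2↦10, 3↦0, 4↦9, 5↦10, 6↦9, 7↦1, 8↦3, 9↦10, 10↦6]  zeros at y ∈ {1, 3}
  x = 5: [0↦4, 1↦5, 2↦0, 3↦6, 4↦7, 5↦9, 6↦7, 7↦7, 8↦4, 9↦4, 10↦2]  zeros at y ∈ {2}
  x = 6: [0↦4, 1↦3, 2↦5, 3↦5, 4↦9, 5↦1, 6↦9, 7↦6, 8↦9, 9↦2, 10↦2]  zeros at y ∈ ∅
  x = 7: [0↦8, 1↦5, 2↦3, 3↦8, 4↦4, 5↦8, 6↦4, 7↦9, 8↦7, 9↦4, 10↦6]  zeros at y ∈ ∅
  x = 8: [0↦5, 1↦0, 2↦5, 3↦4, 4↦3, 5↦8, 6↦3, 7↦5, 8↦9, 9↦10, 10↦3]  zeros at y ∈ {1}
  x = 9: [0↦6, 1↦10, 2↦0, 3↦4, 4↦6, 5↦1, 6↦6, 7↦5, 8↦4, 9↦9, 10↦4]  zeros at y ∈ {2}
  x = 10: [0↦0, 1↦2, 2↦10, 3↦8, 4↦2, 5↦9, 6↦2, 7↦9, 8↦3, 9↦1, 10↦9]  zeros at y ∈ {0}
Collecting zeros: affine points = {(1, 0), (2, 3), (4, 1), (4, 3), (5, 2), (8, 1), (9, 2), (10, 0)}.
Total count |C(F_11)_aff| = 8.


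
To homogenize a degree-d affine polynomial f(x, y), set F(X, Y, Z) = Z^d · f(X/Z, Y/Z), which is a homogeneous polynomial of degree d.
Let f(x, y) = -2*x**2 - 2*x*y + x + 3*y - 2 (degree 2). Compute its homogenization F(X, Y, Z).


F(X, Y, Z) = -2*X**2 - 2*X*Y + X*Z + 3*Y*Z - 2*Z**2

deg(f) = 2.
Substitute x = X/Z, y = Y/Z into f, then multiply by Z^2.
  monomial -2·x^2·y^0 ↦ -2·X^2·Y^0·Z^0.
  monomial -2·x^1·y^1 ↦ -2·X^1·Y^1·Z^0.
  monomial 1·x^1·y^0 ↦ 1·X^1·Y^0·Z^1.
  monomial 3·x^0·y^1 ↦ 3·X^0·Y^1·Z^1.
  monomial -2·x^0·y^0 ↦ -2·X^0·Y^0·Z^2.
Collecting: F(X, Y, Z) = -2*X**2 - 2*X*Y + X*Z + 3*Y*Z - 2*Z**2.


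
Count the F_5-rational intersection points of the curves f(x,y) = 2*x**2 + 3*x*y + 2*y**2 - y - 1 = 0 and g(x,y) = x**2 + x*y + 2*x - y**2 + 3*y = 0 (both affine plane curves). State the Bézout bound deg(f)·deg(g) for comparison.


Common zeros: ∅; count = 0; Bézout bound = 4.

deg(f) = 2, deg(g) = 2, so Bézout bound = 4.
Scan x ∈ F_5. For each x, list the y ∈ F_5 with f(x, y) ≡ 0 and those with g(x, y) ≡ 0 (mod 5); the common zeros in that column are the intersection.
  x = 0: f ≡ 0 at y ∈ {1, 2}; g ≡ 0 at y ∈ {0, 3}; common: ∅.
  x = 1: f ≡ 0 at y ∈ {1, 3}; g ≡ 0 at y ∈ ∅; common: ∅.
  x = 2: f ≡ 0 at y ∈ {2, 3}; g ≡ 0 at y ∈ ∅; common: ∅.
  x = 3: f ≡ 0 at y ∈ ∅; g ≡ 0 at y ∈ {0, 1}; common: ∅.
  x = 4: f ≡ 0 at y ∈ ∅; g ≡ 0 at y ∈ {1}; common: ∅.
Collecting: common zeros = ∅, so the count is 0.
Comparison with the Bézout bound: 0 ≤ 4 = deg(f)·deg(g), as expected for curves with no common component (the affine F_5-count falls short of the bound because intersections may lie at infinity, over extension fields, or carry multiplicity).


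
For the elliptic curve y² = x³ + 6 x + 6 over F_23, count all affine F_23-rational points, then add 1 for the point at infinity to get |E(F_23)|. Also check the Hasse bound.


Affine points = {(0, 11), (0, 12), (1, 6), (1, 17), (2, 7), (2, 16), (4, 5), (4, 18), (5, 0), (7, 0), (10, 10), (10, 13), (11, 0), (12, 9), (12, 14), (13, 2), (13, 21), (16, 9), (16, 14), (18, 9), (18, 14), (21, 3), (21, 20)}; affine count = 23; |E(F_23)| = 24.

Discriminant check: Δ ∝ 4a³ + 27b² = 4·6³ + 27·6² = 4·216 + 27·36 ≡ 19 (mod 23). Nonzero ⇒ E is nonsingular.
For each x ∈ F_23, compute rhs = x³ + 6·x + 6 mod 23, then count y ∈ F_23 with y² ≡ rhs.
  x = 0: rhs = 6, matching y values: 11, 12 (2 points).
  x = 1: rhs = 13, matching y values: 6, 17 (2 points).
  x = 2: rhs = 3, matching y values: 7, 16 (2 points).
  x = 3: rhs = 5, matching y values: none (0 points).
  x = 4: rhs = 2, matching y values: 5, 18 (2 points).
  x = 5: rhs = 0, matching y values: 0 (1 points).
  x = 6: rhs = 5, matching y values: none (0 points).
  x = 7: rhs = 0, matching y values: 0 (1 points).
  x = 8: rhs = 14, matching y values: none (0 points).
  x = 9: rhs = 7, matching y values: none (0 points).
  x = 10: rhs = 8, matching y values: 10, 13 (2 points).
  x = 11: rhs = 0, matching y values: 0 (1 points).
  x = 12: rhs = 12, matching y values: 9, 14 (2 points).
  x = 13: rhs = 4, matching y values: 2, 21 (2 points).
  x = 14: rhs = 5, matching y values: none (0 points).
  x = 15: rhs = 21, matching y values: none (0 points).
  x = 16: rhs = 12, matching y values: 9, 14 (2 points).
  x = 17: rhs = 7, matching y values: none (0 points).
  x = 18: rhs = 12, matching y values: 9, 14 (2 points).
  x = 19: rhs = 10, matching y values: none (0 points).
  x = 20: rhs = 7, matching y values: none (0 points).
  x = 21: rhs = 9, matching y values: 3, 20 (2 points).
  x = 22: rhs = 22, matching y values: none (0 points).
Total affine count: 23.
Full point count |E(F_23)| = 23 + 1 = 24.
Hasse bound: |24 − (23+1)| = |0| = 0 ≤ 2√23 ≈ 9.5917 ✓.
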